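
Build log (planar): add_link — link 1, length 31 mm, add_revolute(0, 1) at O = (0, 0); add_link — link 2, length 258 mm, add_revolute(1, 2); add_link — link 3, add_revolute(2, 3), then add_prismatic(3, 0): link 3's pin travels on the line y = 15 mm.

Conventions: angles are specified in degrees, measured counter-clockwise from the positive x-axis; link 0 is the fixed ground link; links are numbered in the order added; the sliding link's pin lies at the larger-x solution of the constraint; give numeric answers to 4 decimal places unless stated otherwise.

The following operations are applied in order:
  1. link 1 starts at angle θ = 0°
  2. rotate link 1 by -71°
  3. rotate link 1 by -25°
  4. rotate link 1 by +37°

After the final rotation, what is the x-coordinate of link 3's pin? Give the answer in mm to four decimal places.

geometry: r = 31 mm, L = 258 mm, e = 15 mm; θ starts at 0°
rotate link 1 by -71°: θ ← 0° -71° = -71°
rotate link 1 by -25°: θ ← -71° -25° = -96°
rotate link 1 by +37°: θ ← -96° +37° = -59°
crank pin P = (r cos θ, r sin θ) = (15.966180, -26.572186)
h = r sin θ − e = -26.572186 − 15 = -41.572186
x = r cos θ + √(L² − h²) = 15.966180 + 254.628658 = 270.594838

270.5948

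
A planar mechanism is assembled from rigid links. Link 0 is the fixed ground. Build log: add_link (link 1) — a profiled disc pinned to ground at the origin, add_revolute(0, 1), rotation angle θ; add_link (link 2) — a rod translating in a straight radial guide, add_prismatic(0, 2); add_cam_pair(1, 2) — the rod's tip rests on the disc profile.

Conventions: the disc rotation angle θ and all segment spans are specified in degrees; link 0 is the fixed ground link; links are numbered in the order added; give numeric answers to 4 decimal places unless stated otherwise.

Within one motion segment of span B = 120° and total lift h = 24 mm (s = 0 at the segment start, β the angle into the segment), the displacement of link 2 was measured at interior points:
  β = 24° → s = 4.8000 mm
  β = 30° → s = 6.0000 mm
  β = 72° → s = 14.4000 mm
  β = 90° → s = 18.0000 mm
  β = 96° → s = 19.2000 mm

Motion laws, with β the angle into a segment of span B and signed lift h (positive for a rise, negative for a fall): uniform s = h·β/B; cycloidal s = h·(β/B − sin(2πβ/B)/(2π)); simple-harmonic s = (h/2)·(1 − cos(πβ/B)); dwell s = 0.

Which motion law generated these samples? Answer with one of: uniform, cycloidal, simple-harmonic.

candidates at β/B = r: uniform s = h·r (linear in β); cycloidal s = h·(r − sin(2πr)/(2π)); simple-harmonic s = (h/2)(1 − cos(πr))
β=24°: printed 4.8000 | uniform 4.8000, cycloidal 1.1672, simple-harmonic 2.2918
β=30°: printed 6.0000 | uniform 6.0000, cycloidal 2.1803, simple-harmonic 3.5147
β=72°: printed 14.4000 | uniform 14.4000, cycloidal 16.6452, simple-harmonic 15.7082
β=90°: printed 18.0000 | uniform 18.0000, cycloidal 21.8197, simple-harmonic 20.4853
β=96°: printed 19.2000 | uniform 19.2000, cycloidal 22.8328, simple-harmonic 21.7082
only one law matches every sample → uniform

uniform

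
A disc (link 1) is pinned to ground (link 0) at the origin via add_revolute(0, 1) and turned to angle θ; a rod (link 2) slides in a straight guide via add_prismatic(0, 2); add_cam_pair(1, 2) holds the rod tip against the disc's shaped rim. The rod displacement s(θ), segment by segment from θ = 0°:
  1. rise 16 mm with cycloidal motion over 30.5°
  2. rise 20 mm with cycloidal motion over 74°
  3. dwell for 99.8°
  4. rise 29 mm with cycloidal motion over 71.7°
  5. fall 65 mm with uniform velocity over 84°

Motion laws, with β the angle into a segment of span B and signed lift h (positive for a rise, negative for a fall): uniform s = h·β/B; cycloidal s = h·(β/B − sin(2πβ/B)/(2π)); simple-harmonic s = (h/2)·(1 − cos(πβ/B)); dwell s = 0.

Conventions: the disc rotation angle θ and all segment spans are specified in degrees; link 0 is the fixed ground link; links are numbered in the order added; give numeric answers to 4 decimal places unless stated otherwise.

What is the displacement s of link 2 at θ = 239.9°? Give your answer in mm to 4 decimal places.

segment 1 (0° to 30.5°, cycloidal, h = 16) is passed completely: s = 0.0000 + (16) = 16.0000
segment 2 (30.5° to 104.5°, cycloidal, h = 20) is passed completely: s = 16.0000 + (20) = 36.0000
segment 3 (104.5° to 204.3°, dwell): s unchanged at 36.0000
θ = 239.9° falls in segment 4 (204.3° to 276°, cycloidal, h = 29): β = 239.9 − 204.3 = 35.6°, B = 71.7°; Δs = 29·(0.4965 − sin(2π·0.4965)/(2π)) = 14.2978; s = 36.0000 + 14.2978 = 50.2978

50.2978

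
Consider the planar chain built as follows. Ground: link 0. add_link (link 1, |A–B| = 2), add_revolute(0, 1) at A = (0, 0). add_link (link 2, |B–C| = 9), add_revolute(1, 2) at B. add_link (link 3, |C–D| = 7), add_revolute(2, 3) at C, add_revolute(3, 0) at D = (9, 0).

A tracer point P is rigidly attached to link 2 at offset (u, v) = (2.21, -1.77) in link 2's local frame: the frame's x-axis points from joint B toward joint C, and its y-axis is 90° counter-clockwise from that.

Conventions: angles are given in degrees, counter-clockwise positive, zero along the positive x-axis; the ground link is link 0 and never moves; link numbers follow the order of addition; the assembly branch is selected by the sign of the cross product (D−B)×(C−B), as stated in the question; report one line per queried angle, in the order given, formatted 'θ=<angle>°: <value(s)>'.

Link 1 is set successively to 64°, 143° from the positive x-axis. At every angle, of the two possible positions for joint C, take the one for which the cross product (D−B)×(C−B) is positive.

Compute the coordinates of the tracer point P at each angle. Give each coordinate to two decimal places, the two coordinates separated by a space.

A=(0,0), D=(9.00,0)
θ=64°: B = A + 2.00·(cos64°, sin64°) = (0.8767, 1.7976)
θ=64°: |BD| = 8.3198
θ=64°: circle(B,9.00) ∩ circle(D,7.00): a=6.0830, h=6.6330
θ=64°:   candidates: C₊=(8.2492,6.9596) cross=55.185; C₋=(5.3829,-5.9931) cross=-55.185
θ=64°:   branch + wants cross > 0 → take C=(8.2492,6.9596) (cross=55.185)
θ=64°: ex = (C−B)/|BC| = (0.8192,0.5736); ey = (-0.5736,0.8192)
θ=64°: P = B + 2.21·ex + -1.77·ey = (3.7023,1.6152)
θ=143°: B = A + 2.00·(cos143°, sin143°) = (-1.5973, 1.2036)
θ=143°: |BD| = 10.6654
θ=143°: circle(B,9.00) ∩ circle(D,7.00): a=6.8329, h=5.8576
θ=143°:   candidates: C₊=(5.8530,6.2527) cross=62.474; C₋=(4.5309,-5.3877) cross=-62.474
θ=143°:   branch + wants cross > 0 → take C=(5.8530,6.2527) (cross=62.474)
θ=143°: ex = (C−B)/|BC| = (0.8278,0.5610); ey = (-0.5610,0.8278)
θ=143°: P = B + 2.21·ex + -1.77·ey = (1.2252,0.9782)

θ=64°: 3.70 1.62
θ=143°: 1.23 0.98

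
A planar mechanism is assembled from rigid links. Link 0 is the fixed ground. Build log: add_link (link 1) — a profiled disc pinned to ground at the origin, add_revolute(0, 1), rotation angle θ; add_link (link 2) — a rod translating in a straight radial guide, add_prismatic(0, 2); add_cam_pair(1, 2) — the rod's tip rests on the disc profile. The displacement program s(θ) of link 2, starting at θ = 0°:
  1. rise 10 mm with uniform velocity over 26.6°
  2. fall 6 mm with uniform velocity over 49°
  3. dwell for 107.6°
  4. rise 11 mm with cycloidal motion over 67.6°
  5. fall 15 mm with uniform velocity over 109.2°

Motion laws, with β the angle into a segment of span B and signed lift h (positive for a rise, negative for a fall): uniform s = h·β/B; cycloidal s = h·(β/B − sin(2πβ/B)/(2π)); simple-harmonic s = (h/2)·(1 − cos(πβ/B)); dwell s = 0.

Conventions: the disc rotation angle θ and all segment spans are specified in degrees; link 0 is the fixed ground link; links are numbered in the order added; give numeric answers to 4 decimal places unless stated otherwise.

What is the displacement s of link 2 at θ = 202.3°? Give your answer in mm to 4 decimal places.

seg 1 [0°–26.6°] uniform, h=10: full span → s += 10 → s = 10.0000
seg 2 [26.6°–75.6°] uniform, h=-6: full span → s += -6 → s = 4.0000
seg 3 [75.6°–183.2°] dwell: s stays 4.0000
seg 4 [183.2°–250.8°] cycloidal, h=11: θ=202.3° here. β=19.1, B=67.6. 11·(0.2825 − sin(2π·0.2825)/(2π)) = 1.3938 → s = 5.3938

5.3938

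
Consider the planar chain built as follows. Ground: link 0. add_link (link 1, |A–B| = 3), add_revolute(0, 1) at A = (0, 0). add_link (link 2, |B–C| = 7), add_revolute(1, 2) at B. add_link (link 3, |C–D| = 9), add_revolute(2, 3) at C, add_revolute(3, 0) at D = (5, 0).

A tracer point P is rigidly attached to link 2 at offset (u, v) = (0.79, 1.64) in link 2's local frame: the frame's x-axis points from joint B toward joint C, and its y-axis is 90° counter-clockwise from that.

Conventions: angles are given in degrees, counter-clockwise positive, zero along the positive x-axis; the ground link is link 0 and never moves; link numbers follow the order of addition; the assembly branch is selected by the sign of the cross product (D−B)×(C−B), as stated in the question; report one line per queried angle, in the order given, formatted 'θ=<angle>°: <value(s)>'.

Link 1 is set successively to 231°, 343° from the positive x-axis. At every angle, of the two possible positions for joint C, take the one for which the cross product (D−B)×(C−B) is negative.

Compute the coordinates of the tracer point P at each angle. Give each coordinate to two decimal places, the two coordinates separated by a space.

A=(0,0), D=(5.00,0)
θ=231°: B = A + 3.00·(cos231°, sin231°) = (-1.8880, -2.3314)
θ=231°: |BD| = 7.2718
θ=231°: circle(B,7.00) ∩ circle(D,9.00): a=1.4356, h=6.8512
θ=231°:   candidates: C₊=(-2.7247,4.6184) cross=49.821; C₋=(1.6685,-8.3607) cross=-49.821
θ=231°:   branch - wants cross < 0 → take C=(1.6685,-8.3607) (cross=-49.821)
θ=231°: ex = (C−B)/|BC| = (0.5081,-0.8613); ey = (0.8613,0.5081)
θ=231°: P = B + 0.79·ex + 1.64·ey = (-0.0740,-2.1787)
θ=343°: B = A + 3.00·(cos343°, sin343°) = (2.8689, -0.8771)
θ=343°: |BD| = 2.3045
θ=343°: circle(B,7.00) ∩ circle(D,9.00): a=-5.7906, h=3.9331
θ=343°:   candidates: C₊=(-3.9828,0.5560) cross=9.064; C₋=(-0.9889,-6.7181) cross=-9.064
θ=343°:   branch - wants cross < 0 → take C=(-0.9889,-6.7181) (cross=-9.064)
θ=343°: ex = (C−B)/|BC| = (-0.5511,-0.8344); ey = (0.8344,-0.5511)
θ=343°: P = B + 0.79·ex + 1.64·ey = (3.8020,-2.4401)

θ=231°: -0.07 -2.18
θ=343°: 3.80 -2.44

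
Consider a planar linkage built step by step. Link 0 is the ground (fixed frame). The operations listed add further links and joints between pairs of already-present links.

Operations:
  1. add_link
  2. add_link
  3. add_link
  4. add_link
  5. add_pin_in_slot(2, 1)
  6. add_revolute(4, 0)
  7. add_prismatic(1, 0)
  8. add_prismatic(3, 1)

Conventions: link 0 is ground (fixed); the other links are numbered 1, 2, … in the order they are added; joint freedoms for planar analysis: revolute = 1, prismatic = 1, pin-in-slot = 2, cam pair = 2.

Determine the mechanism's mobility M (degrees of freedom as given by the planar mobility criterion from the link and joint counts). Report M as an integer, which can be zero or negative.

link 0 = ground. State L|J1|J2 = 1|0|0
+link1  2|0|0
+link2  3|0|0
+link3  4|0|0
+link4  5|0|0
PS(2,1) f=2→J2  5|0|1
R(4,0) f=1→J1  5|1|1
P(1,0) f=1→J1  5|2|1
P(3,1) f=1→J1  5|3|1
M = 3(5−1)−2·3−1 = 12−6−1 = 5

M = 5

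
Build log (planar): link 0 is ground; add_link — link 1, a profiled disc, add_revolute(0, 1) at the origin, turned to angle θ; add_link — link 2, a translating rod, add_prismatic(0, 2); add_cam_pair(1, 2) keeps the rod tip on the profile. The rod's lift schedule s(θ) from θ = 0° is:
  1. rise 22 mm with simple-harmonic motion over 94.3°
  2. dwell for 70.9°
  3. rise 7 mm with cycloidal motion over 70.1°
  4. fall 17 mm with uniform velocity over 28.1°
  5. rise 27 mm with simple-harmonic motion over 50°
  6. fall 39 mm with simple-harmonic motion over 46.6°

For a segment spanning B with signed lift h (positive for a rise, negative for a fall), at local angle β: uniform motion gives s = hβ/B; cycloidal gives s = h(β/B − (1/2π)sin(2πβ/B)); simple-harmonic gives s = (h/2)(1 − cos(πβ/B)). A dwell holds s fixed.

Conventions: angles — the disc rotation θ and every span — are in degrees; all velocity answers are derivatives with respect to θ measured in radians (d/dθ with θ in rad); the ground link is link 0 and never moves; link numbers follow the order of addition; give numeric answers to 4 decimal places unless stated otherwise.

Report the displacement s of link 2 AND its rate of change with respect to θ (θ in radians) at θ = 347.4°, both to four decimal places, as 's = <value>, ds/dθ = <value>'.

seg 1 [0°–94.3°] simple-harmonic, h=22: full span → s += 22 → s = 22.0000
seg 2 [94.3°–165.2°] dwell: s stays 22.0000
seg 3 [165.2°–235.3°] cycloidal, h=7: full span → s += 7 → s = 29.0000
seg 4 [235.3°–263.4°] uniform, h=-17: full span → s += -17 → s = 12.0000
seg 5 [263.4°–313.4°] simple-harmonic, h=27: full span → s += 27 → s = 39.0000
seg 6 [313.4°–360°] simple-harmonic, h=-39: θ=347.4° here. β=34, B=46.6. -39/2·(1 − cos(π·0.7296)) = -32.3778 → s = 6.6222
velocity in seg [313.4°–360°] (simple-harmonic), θ in radians: β = 34° = 0.5934 rad, B = 46.6° = 0.8133 rad; ds/dθ = (πh/(2B)) sin(πβ/B) = (π·(-39)/(2·0.8133)) sin(π·0.7296) = -56.560186 mm/rad

s = 6.6222, ds/dθ = -56.5602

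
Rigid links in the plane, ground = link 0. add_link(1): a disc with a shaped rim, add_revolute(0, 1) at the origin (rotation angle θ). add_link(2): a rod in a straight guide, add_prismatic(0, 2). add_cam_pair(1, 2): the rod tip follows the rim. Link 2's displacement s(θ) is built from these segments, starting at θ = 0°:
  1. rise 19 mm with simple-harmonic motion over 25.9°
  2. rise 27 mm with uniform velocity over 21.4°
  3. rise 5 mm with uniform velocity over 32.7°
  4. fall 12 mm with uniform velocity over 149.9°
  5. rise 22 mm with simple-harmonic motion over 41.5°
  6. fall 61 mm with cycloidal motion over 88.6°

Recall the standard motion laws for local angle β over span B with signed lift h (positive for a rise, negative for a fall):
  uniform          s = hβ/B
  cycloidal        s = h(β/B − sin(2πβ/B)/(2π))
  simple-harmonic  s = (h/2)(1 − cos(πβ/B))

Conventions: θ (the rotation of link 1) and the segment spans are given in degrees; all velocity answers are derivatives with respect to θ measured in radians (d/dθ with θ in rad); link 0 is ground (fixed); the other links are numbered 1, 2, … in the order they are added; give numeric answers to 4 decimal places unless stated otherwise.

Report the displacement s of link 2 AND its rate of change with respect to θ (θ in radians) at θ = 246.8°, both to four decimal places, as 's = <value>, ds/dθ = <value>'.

segment 1 (0° to 25.9°, simple-harmonic, h = 19) is passed completely: s = 0.0000 + (19) = 19.0000
segment 2 (25.9° to 47.3°, uniform, h = 27) is passed completely: s = 19.0000 + (27) = 46.0000
segment 3 (47.3° to 80°, uniform, h = 5) is passed completely: s = 46.0000 + (5) = 51.0000
segment 4 (80° to 229.9°, uniform, h = -12) is passed completely: s = 51.0000 + (-12) = 39.0000
θ = 246.8° falls in segment 5 (229.9° to 271.4°, simple-harmonic, h = 22): β = 246.8 − 229.9 = 16.9°, B = 41.5°; Δs = 22/2·(1 − cos(π·0.4072)) = 7.8393; s = 39.0000 + 7.8393 = 46.8393
velocity in seg [229.9°–271.4°] (simple-harmonic), θ in radians: β = 16.9° = 0.2950 rad, B = 41.5° = 0.7243 rad; ds/dθ = (πh/(2B)) sin(πβ/B) = (π·22/(2·0.7243)) sin(π·0.4072) = 45.698807 mm/rad

s = 46.8393, ds/dθ = 45.6988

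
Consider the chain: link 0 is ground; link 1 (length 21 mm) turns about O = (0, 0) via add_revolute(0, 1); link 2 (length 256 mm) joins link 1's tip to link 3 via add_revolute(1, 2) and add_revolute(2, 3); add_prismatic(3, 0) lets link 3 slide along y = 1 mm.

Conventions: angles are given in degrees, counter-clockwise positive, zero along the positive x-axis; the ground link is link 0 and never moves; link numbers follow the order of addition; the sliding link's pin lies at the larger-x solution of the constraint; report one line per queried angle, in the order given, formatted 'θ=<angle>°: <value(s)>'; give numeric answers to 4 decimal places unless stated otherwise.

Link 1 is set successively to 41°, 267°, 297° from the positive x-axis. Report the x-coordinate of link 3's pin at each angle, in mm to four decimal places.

geometry: r = 21 mm, L = 256 mm, e = 1 mm
θ=41°: crank pin P = (r cos θ, r sin θ) = (15.848901, 13.777240)
θ=41°: h = r sin θ − e = 13.777240 − 1 = 12.777240
θ=41°: x = r cos θ + √(L² − h²) = 15.848901 + 255.680938 = 271.529839
θ=267°: crank pin P = (r cos θ, r sin θ) = (-1.099055, -20.971220)
θ=267°: h = r sin θ − e = -20.971220 − 1 = -21.971220
θ=267°: x = r cos θ + √(L² − h²) = -1.099055 + 255.055416 = 253.956361
θ=297°: crank pin P = (r cos θ, r sin θ) = (9.533800, -18.711137)
θ=297°: h = r sin θ − e = -18.711137 − 1 = -19.711137
θ=297°: x = r cos θ + √(L² − h²) = 9.533800 + 255.240026 = 264.773827

θ=41°: 271.5298
θ=267°: 253.9564
θ=297°: 264.7738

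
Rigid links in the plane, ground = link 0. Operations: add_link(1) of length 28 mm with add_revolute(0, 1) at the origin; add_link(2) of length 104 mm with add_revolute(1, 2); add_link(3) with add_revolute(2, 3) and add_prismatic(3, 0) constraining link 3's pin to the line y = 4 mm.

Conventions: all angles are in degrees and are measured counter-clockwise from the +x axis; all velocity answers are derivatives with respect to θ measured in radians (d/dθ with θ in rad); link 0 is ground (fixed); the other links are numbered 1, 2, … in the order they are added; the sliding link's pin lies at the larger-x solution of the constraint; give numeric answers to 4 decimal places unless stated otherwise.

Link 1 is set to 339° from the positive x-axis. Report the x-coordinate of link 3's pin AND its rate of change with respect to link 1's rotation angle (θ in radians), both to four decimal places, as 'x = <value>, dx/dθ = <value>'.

geometry: r = 28 mm, L = 104 mm, e = 4 mm
crank pin P = (r cos θ, r sin θ) = (26.140252, -10.034303)
h = r sin θ − e = -10.034303 − 4 = -14.034303
x = r cos θ + √(L² − h²) = 26.140252 + 103.048718 = 129.188970
dx/dθ = −r sin θ − h·r cos θ/√(L² − h²) (θ in radians; h = -14.034303) = 13.594368

x = 129.1890, dx/dθ = 13.5944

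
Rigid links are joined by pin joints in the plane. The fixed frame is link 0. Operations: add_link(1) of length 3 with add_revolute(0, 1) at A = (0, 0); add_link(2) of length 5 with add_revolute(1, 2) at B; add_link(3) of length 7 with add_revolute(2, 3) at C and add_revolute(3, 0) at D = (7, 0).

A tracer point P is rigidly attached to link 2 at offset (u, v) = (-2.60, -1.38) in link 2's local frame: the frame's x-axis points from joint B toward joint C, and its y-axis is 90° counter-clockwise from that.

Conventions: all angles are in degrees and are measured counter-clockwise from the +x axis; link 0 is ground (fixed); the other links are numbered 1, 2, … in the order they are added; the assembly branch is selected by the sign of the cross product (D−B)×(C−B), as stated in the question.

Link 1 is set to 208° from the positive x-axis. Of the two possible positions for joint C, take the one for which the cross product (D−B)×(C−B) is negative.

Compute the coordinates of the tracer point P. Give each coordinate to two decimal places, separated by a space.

A=(0,0), D=(7.00,0)
B = A + 3.00·(cos208°, sin208°) = (-2.6488, -1.4084)
|BD| = 9.7511
circle(B,5.00) ∩ circle(D,7.00): a=3.6449, h=3.4227
  candidates: C₊=(0.4635,2.5048) cross=33.375; C₋=(1.4522,-4.2687) cross=-33.375
  branch - wants cross < 0 → take C=(1.4522,-4.2687) (cross=-33.375)
ex = (C−B)/|BC| = (0.8202,-0.5721); ey = (0.5721,0.8202)
P = B + -2.60·ex + -1.38·ey = (-5.5708,-1.0529)

-5.57 -1.05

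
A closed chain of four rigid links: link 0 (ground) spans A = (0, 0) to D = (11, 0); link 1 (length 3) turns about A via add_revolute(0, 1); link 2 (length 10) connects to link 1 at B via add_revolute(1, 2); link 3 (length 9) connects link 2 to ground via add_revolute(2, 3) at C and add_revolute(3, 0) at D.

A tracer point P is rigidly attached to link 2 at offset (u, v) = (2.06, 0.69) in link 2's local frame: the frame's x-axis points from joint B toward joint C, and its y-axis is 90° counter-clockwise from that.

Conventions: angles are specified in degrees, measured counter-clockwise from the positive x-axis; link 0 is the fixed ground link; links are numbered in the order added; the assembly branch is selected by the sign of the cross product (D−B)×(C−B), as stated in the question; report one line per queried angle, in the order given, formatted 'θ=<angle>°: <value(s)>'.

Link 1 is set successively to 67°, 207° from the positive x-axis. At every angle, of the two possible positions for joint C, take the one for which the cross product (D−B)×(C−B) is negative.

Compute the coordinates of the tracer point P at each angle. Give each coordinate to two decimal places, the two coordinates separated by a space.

A=(0,0), D=(11.00,0)
θ=67°: B = A + 3.00·(cos67°, sin67°) = (1.1722, 2.7615)
θ=67°: |BD| = 10.2084
θ=67°: circle(B,10.00) ∩ circle(D,9.00): a=6.0348, h=7.9738
θ=67°:   candidates: C₊=(9.1390,8.8055) cross=81.400; C₋=(4.8250,-6.5475) cross=-81.400
θ=67°:   branch - wants cross < 0 → take C=(4.8250,-6.5475) (cross=-81.400)
θ=67°: ex = (C−B)/|BC| = (0.3653,-0.9309); ey = (0.9309,0.3653)
θ=67°: P = B + 2.06·ex + 0.69·ey = (2.5670,1.0959)
θ=207°: B = A + 3.00·(cos207°, sin207°) = (-2.6730, -1.3620)
θ=207°: |BD| = 13.7407
θ=207°: circle(B,10.00) ∩ circle(D,9.00): a=7.5617, h=6.5437
θ=207°:   candidates: C₊=(4.2029,5.8990) cross=89.915; C₋=(5.5001,-7.1240) cross=-89.915
θ=207°:   branch - wants cross < 0 → take C=(5.5001,-7.1240) (cross=-89.915)
θ=207°: ex = (C−B)/|BC| = (0.8173,-0.5762); ey = (0.5762,0.8173)
θ=207°: P = B + 2.06·ex + 0.69·ey = (-0.5918,-1.9850)

θ=67°: 2.57 1.10
θ=207°: -0.59 -1.98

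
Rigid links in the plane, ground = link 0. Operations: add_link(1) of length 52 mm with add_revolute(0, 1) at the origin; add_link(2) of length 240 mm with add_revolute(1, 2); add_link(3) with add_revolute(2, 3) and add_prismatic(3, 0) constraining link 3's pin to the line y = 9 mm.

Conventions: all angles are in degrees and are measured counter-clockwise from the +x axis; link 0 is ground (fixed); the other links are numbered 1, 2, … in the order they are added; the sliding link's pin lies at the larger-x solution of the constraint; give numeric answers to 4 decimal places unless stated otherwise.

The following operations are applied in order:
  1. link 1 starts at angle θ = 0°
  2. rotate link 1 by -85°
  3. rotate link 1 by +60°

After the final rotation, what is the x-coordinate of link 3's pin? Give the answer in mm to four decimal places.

geometry: r = 52 mm, L = 240 mm, e = 9 mm; θ starts at 0°
rotate link 1 by -85°: θ ← 0° -85° = -85°
rotate link 1 by +60°: θ ← -85° +60° = -25°
crank pin P = (r cos θ, r sin θ) = (47.128005, -21.976150)
h = r sin θ − e = -21.976150 − 9 = -30.976150
x = r cos θ + √(L² − h²) = 47.128005 + 237.992601 = 285.120606

285.1206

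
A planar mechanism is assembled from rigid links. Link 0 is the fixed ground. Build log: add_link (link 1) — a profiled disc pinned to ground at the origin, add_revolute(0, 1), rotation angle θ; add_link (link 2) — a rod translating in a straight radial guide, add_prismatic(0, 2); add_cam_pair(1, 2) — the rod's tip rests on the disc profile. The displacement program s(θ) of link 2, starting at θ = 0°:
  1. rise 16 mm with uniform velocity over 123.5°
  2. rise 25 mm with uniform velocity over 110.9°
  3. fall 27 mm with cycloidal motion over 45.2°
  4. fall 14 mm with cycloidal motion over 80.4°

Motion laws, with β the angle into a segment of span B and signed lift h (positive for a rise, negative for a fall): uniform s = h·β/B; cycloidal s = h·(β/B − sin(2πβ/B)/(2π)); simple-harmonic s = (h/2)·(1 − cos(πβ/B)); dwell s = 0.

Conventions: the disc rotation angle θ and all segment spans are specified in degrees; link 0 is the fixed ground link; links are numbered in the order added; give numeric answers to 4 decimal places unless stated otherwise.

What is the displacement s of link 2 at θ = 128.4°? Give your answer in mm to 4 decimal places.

seg 1 [0°–123.5°] uniform, h=16: full span → s += 16 → s = 16.0000
seg 2 [123.5°–234.4°] uniform, h=25: θ=128.4° here. β=4.9, B=110.9. 25·4.9/110.9 = 1.1046 → s = 17.1046

17.1046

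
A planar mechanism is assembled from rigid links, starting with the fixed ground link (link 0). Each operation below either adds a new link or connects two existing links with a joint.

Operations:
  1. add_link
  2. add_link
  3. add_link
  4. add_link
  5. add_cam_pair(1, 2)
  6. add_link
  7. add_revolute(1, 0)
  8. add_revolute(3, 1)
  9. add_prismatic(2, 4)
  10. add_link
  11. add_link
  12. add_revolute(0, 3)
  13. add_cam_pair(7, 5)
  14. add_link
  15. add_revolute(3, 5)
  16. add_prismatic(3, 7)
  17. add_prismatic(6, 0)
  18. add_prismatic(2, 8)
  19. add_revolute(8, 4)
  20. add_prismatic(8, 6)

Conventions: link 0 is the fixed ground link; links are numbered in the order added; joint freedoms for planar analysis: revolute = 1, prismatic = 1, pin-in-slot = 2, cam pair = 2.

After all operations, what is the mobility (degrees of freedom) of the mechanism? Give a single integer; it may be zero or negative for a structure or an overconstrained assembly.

ground; <1,0,0>
#1 <2,0,0>
#2 <3,0,0>
#3 <4,0,0>
#4 <5,0,0>
C:1↔2 J2 <5,0,1>
#5 <6,0,1>
R:1↔0 J1 <6,1,1>
R:3↔1 J1 <6,2,1>
P:2↔4 J1 <6,3,1>
#6 <7,3,1>
#7 <8,3,1>
R:0↔3 J1 <8,4,1>
C:7↔5 J2 <8,4,2>
#8 <9,4,2>
R:3↔5 J1 <9,5,2>
P:3↔7 J1 <9,6,2>
P:6↔0 J1 <9,7,2>
P:2↔8 J1 <9,8,2>
R:8↔4 J1 <9,9,2>
P:8↔6 J1 <9,10,2>
3×8 − 2×10 − 1×2 = 2

M = 2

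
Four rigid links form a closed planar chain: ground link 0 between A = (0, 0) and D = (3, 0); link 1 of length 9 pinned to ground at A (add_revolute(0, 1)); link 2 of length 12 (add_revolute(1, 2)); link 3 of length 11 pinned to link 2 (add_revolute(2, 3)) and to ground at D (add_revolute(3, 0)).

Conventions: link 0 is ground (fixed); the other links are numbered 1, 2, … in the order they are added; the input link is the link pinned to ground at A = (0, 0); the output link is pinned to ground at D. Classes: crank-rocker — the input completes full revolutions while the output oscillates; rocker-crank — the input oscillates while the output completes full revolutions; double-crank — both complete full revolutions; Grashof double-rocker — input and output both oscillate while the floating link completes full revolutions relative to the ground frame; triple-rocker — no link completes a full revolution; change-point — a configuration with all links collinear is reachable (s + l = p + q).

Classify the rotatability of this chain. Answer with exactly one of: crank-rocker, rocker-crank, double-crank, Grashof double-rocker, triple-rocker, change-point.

lengths: ground=3, input=9, coupler=12, output=11
sorted: s=3 (shortest), l=12 (longest), p+q=20
s + l = 15 vs p + q = 20
s + l < p + q (Grashof) with shortest = ground link → double-crank

double-crank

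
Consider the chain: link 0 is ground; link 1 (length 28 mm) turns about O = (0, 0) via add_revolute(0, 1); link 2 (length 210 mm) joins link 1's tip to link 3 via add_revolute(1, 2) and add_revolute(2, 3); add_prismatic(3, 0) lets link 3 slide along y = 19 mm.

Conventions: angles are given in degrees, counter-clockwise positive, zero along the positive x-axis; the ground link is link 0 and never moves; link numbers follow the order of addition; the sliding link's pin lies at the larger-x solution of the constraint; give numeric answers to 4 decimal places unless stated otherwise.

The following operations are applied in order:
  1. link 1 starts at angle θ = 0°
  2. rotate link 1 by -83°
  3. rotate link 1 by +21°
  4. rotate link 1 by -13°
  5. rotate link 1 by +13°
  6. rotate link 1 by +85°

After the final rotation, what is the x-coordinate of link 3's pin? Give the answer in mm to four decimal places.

geometry: r = 28 mm, L = 210 mm, e = 19 mm; θ starts at 0°
rotate link 1 by -83°: θ ← 0° -83° = -83°
rotate link 1 by +21°: θ ← -83° +21° = -62°
rotate link 1 by -13°: θ ← -62° -13° = -75°
rotate link 1 by +13°: θ ← -75° +13° = -62°
rotate link 1 by +85°: θ ← -62° +85° = 23°
crank pin P = (r cos θ, r sin θ) = (25.774136, 10.940472)
h = r sin θ − e = 10.940472 − 19 = -8.059528
x = r cos θ + √(L² − h²) = 25.774136 + 209.845286 = 235.619422

235.6194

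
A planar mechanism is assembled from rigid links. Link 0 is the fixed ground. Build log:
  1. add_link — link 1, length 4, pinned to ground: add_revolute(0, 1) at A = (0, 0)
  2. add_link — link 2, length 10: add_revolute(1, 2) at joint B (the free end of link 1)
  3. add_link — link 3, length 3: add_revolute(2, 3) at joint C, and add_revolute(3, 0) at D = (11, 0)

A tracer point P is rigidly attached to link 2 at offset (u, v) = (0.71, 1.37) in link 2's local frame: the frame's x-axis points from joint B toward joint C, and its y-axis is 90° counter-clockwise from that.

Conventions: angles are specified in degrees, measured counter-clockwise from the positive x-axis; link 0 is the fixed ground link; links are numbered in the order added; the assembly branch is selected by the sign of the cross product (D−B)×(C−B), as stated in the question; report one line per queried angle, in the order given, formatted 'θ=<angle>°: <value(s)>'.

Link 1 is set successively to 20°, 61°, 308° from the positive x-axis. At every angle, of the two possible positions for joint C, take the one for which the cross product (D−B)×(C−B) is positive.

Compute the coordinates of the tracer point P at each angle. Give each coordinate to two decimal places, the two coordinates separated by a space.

A=(0,0), D=(11.00,0)
θ=20°: B = A + 4.00·(cos20°, sin20°) = (3.7588, 1.3681)
θ=20°: |BD| = 7.3693
θ=20°: circle(B,10.00) ∩ circle(D,3.00): a=9.8589, h=1.6739
θ=20°:   candidates: C₊=(13.7571,1.1827) cross=12.336; C₋=(13.1355,-2.1070) cross=-12.336
θ=20°:   branch + wants cross > 0 → take C=(13.7571,1.1827) (cross=12.336)
θ=20°: ex = (C−B)/|BC| = (0.9998,-0.0185); ey = (0.0185,0.9998)
θ=20°: P = B + 0.71·ex + 1.37·ey = (4.4941,2.7247)
θ=61°: B = A + 4.00·(cos61°, sin61°) = (1.9392, 3.4985)
θ=61°: |BD| = 9.7127
θ=61°: circle(B,10.00) ∩ circle(D,3.00): a=9.5409, h=2.9951
θ=61°:   candidates: C₊=(11.9186,2.8559) cross=29.090; C₋=(9.7609,-2.7322) cross=-29.090
θ=61°:   branch + wants cross > 0 → take C=(11.9186,2.8559) (cross=29.090)
θ=61°: ex = (C−B)/|BC| = (0.9979,-0.0643); ey = (0.0643,0.9979)
θ=61°: P = B + 0.71·ex + 1.37·ey = (2.7358,4.8200)
θ=308°: B = A + 4.00·(cos308°, sin308°) = (2.4626, -3.1520)
θ=308°: |BD| = 9.1006
θ=308°: circle(B,10.00) ∩ circle(D,3.00): a=9.5500, h=2.9662
θ=308°:   candidates: C₊=(10.3942,2.9382) cross=26.994; C₋=(12.4488,-2.6269) cross=-26.994
θ=308°:   branch + wants cross > 0 → take C=(10.3942,2.9382) (cross=26.994)
θ=308°: ex = (C−B)/|BC| = (0.7932,0.6090); ey = (-0.6090,0.7932)
θ=308°: P = B + 0.71·ex + 1.37·ey = (2.1914,-1.6330)

θ=20°: 4.49 2.72
θ=61°: 2.74 4.82
θ=308°: 2.19 -1.63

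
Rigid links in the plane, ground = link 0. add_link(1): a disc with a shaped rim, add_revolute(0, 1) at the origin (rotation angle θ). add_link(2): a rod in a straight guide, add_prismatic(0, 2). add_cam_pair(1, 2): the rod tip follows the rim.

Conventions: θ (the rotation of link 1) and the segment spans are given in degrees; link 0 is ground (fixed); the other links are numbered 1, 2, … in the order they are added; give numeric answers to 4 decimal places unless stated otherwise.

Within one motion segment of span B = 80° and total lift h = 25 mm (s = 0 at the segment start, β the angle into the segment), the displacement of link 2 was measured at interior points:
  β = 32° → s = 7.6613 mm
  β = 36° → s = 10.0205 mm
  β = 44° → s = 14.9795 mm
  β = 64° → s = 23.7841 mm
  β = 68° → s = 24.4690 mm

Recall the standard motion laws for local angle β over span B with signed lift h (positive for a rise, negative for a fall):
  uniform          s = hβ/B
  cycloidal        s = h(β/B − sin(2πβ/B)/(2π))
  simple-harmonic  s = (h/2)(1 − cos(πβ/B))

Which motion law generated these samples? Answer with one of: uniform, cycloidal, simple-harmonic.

candidates at β/B = r: uniform s = h·r (linear in β); cycloidal s = h·(r − sin(2πr)/(2π)); simple-harmonic s = (h/2)(1 − cos(πr))
β=32°: printed 7.6613 | uniform 10.0000, cycloidal 7.6613, simple-harmonic 8.6373
β=36°: printed 10.0205 | uniform 11.2500, cycloidal 10.0205, simple-harmonic 10.5446
β=44°: printed 14.9795 | uniform 13.7500, cycloidal 14.9795, simple-harmonic 14.4554
β=64°: printed 23.7841 | uniform 20.0000, cycloidal 23.7841, simple-harmonic 22.6127
β=68°: printed 24.4690 | uniform 21.2500, cycloidal 24.4690, simple-harmonic 23.6376
only one law matches every sample → cycloidal

cycloidal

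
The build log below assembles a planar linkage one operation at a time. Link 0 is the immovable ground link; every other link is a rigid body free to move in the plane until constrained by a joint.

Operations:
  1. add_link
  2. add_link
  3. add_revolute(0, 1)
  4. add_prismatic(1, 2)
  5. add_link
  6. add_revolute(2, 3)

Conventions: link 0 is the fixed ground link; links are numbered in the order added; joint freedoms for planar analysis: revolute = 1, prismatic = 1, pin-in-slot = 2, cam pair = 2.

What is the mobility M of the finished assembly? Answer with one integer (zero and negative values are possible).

(L,J1,J2)=(1,0,0); link0 fixed
link1: (2,0,0)
link2: (3,0,0)
R 0-1 [J1]: (3,1,0)
P 1-2 [J1]: (3,2,0)
link3: (4,2,0)
R 2-3 [J1]: (4,3,0)
Grübler: 3·3 − 2·3 − 0 = 3

M = 3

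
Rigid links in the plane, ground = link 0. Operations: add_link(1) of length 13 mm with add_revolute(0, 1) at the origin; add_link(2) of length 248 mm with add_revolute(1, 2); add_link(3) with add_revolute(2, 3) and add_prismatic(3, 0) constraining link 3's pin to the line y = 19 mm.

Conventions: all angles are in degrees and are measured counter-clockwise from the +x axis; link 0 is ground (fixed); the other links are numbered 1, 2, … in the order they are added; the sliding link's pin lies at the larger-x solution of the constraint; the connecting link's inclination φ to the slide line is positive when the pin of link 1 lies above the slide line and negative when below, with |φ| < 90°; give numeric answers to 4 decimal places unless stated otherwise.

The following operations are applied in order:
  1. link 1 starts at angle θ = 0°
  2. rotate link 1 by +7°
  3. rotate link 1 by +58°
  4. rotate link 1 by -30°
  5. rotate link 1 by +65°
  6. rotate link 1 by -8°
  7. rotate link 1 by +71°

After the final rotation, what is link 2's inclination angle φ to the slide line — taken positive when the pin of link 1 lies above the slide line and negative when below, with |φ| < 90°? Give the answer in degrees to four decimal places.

geometry: r = 13 mm, L = 248 mm, e = 19 mm; θ starts at 0°
rotate link 1 by +7°: θ ← 0° +7° = 7°
rotate link 1 by +58°: θ ← 7° +58° = 65°
rotate link 1 by -30°: θ ← 65° -30° = 35°
rotate link 1 by +65°: θ ← 35° +65° = 100°
rotate link 1 by -8°: θ ← 100° -8° = 92°
rotate link 1 by +71°: θ ← 92° +71° = 163°
h = r sin θ − e = 3.800832 − 19 = -15.199168
sin φ = h / L = -15.199168 / 248 = -0.06128697
φ = arcsin(-0.06128697) = -3.513687°

-3.5137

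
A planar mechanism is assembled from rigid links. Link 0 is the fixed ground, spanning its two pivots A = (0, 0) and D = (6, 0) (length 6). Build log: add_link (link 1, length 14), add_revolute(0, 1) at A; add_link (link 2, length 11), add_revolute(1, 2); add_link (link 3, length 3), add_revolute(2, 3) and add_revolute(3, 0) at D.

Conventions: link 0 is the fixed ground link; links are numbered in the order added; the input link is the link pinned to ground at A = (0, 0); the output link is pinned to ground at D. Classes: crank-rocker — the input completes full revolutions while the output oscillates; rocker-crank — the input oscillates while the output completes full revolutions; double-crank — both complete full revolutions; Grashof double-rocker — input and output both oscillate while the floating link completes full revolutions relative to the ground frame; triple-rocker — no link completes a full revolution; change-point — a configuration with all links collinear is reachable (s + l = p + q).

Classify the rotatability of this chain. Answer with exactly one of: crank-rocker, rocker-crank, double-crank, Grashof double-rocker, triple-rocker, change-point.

lengths: ground=6, input=14, coupler=11, output=3
sorted: s=3 (shortest), l=14 (longest), p+q=17
s + l = 17 vs p + q = 17
s + l = p + q → change-point (collinear configuration reachable)

change-point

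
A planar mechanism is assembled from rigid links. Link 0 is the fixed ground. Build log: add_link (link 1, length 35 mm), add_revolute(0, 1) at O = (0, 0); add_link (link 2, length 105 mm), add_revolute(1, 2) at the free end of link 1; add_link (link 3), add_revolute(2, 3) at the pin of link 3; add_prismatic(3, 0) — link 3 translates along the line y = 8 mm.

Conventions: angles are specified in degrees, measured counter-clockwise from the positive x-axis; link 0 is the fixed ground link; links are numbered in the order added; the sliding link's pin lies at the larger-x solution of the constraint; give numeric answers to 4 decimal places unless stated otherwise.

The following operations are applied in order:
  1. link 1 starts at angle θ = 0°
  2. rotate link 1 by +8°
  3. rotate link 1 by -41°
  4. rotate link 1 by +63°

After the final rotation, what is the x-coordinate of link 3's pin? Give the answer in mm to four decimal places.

geometry: r = 35 mm, L = 105 mm, e = 8 mm; θ starts at 0°
rotate link 1 by +8°: θ ← 0° +8° = 8°
rotate link 1 by -41°: θ ← 8° -41° = -33°
rotate link 1 by +63°: θ ← -33° +63° = 30°
crank pin P = (r cos θ, r sin θ) = (30.310889, 17.500000)
h = r sin θ − e = 17.500000 − 8 = 9.500000
x = r cos θ + √(L² − h²) = 30.310889 + 104.569355 = 134.880244

134.8802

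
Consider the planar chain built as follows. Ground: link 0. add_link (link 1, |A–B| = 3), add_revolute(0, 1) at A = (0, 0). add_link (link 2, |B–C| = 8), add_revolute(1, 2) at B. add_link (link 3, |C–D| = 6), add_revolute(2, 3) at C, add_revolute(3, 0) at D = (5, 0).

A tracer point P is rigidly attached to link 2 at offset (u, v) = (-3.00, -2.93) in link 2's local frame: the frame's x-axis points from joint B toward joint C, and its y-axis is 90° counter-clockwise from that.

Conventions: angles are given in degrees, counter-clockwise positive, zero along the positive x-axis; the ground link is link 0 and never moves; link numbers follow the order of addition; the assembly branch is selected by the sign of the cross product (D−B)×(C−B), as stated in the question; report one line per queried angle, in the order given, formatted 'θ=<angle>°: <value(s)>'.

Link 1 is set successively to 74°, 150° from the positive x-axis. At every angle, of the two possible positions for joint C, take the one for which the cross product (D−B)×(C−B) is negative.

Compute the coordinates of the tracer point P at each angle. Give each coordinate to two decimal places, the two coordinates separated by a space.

A=(0,0), D=(5.00,0)
θ=74°: B = A + 3.00·(cos74°, sin74°) = (0.8269, 2.8838)
θ=74°: |BD| = 5.0726
θ=74°: circle(B,8.00) ∩ circle(D,6.00): a=5.2962, h=5.9958
θ=74°:   candidates: C₊=(8.5927,4.8055) cross=30.414; C₋=(1.7753,-5.0598) cross=-30.414
θ=74°:   branch - wants cross < 0 → take C=(1.7753,-5.0598) (cross=-30.414)
θ=74°: ex = (C−B)/|BC| = (0.1186,-0.9929); ey = (0.9929,0.1186)
θ=74°: P = B + -3.00·ex + -2.93·ey = (-2.4381,5.5153)
θ=150°: B = A + 3.00·(cos150°, sin150°) = (-2.5981, 1.5000)
θ=150°: |BD| = 7.7447
θ=150°: circle(B,8.00) ∩ circle(D,6.00): a=5.6800, h=5.6336
θ=150°:   candidates: C₊=(4.0655,5.9268) cross=43.630; C₋=(1.8833,-5.1270) cross=-43.630
θ=150°:   branch - wants cross < 0 → take C=(1.8833,-5.1270) (cross=-43.630)
θ=150°: ex = (C−B)/|BC| = (0.5602,-0.8284); ey = (0.8284,0.5602)
θ=150°: P = B + -3.00·ex + -2.93·ey = (-6.7057,2.3438)

θ=74°: -2.44 5.52
θ=150°: -6.71 2.34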